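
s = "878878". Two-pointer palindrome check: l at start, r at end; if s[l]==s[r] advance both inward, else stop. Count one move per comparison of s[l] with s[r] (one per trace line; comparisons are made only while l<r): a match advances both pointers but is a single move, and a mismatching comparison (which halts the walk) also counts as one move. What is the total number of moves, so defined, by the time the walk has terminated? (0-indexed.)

[0,5] '8'=='8' → l++,r--
[1,4] '7'=='7' → l++,r--
[2,3] '8'=='8' → l++,r--

3 moves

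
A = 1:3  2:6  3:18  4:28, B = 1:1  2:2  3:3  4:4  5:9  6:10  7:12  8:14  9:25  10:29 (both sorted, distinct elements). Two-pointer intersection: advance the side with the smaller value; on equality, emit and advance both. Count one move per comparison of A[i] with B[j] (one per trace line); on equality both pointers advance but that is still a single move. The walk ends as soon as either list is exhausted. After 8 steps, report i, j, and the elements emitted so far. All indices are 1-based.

i=3, j=8, emitted=[3]

[i=1,j=1] 3>1 → j++
[i=1,j=2] 3>2 → j++
[i=1,j=3] 3==3 emit → i++,j++
[i=2,j=4] 6>4 → j++
[i=2,j=5] 6<9 → i++
[i=3,j=5] 18>9 → j++
[i=3,j=6] 18>10 → j++
[i=3,j=7] 18>12 → j++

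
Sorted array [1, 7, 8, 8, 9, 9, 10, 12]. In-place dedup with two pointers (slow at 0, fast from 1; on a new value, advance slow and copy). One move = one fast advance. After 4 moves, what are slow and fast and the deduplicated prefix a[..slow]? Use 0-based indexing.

slow=3, fast=5, prefix=[1, 7, 8, 9]

(s=0,f=1) a[fast]=7≠a[slow]=1 write a[1]=7 → slow++,fast++
(s=1,f=2) a[fast]=8≠a[slow]=7 write a[2]=8 → slow++,fast++
(s=2,f=3) a[fast]=8=a[slow] dup → fast++
(s=2,f=4) a[fast]=9≠a[slow]=8 write a[3]=9 → slow++,fast++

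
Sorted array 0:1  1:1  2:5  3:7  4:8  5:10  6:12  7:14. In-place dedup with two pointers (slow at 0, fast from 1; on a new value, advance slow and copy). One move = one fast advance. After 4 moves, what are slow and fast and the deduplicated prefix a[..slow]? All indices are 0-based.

slow=3, fast=5, prefix=[1, 5, 7, 8]

slow=0 fast=1: a[fast]=1=a[slow] dup, fast++
slow=0 fast=2: a[fast]=5≠a[slow]=1 write a[1]=5, slow++,fast++
slow=1 fast=3: a[fast]=7≠a[slow]=5 write a[2]=7, slow++,fast++
slow=2 fast=4: a[fast]=8≠a[slow]=7 write a[3]=8, slow++,fast++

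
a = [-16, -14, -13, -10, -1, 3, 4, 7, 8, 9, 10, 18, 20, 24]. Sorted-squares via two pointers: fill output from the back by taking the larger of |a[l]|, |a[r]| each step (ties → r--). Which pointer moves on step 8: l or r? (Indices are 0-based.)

l=0 r=13: |-16|<=|24| out[13]=576, r--
l=0 r=12: |-16|<=|20| out[12]=400, r--
l=0 r=11: |-16|<=|18| out[11]=324, r--
l=0 r=10: |-16|>|10| out[10]=256, l++
l=1 r=10: |-14|>|10| out[9]=196, l++
l=2 r=10: |-13|>|10| out[8]=169, l++
l=3 r=10: |-10|<=|10| out[7]=100, r--
l=3 r=9: |-10|>|9| out[6]=100, l++

l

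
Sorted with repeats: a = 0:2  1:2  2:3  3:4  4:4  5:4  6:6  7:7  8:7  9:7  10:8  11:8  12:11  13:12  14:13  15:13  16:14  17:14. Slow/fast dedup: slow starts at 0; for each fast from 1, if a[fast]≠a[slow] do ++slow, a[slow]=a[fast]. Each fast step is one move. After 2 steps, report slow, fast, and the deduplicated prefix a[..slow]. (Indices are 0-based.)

(s=0,f=1) a[fast]=2=a[slow] dup → fast++
(s=0,f=2) a[fast]=3≠a[slow]=2 write a[1]=3 → slow++,fast++

slow=1, fast=3, prefix=[2, 3]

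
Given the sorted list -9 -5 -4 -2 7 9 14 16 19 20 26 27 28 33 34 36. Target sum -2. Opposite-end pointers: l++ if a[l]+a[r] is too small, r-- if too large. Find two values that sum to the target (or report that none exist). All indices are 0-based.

[0,15] -9+36=27 >-2 → r--
[0,14] -9+34=25 >-2 → r--
[0,13] -9+33=24 >-2 → r--
[0,12] -9+28=19 >-2 → r--
[0,11] -9+27=18 >-2 → r--
[0,10] -9+26=17 >-2 → r--
[0,9] -9+20=11 >-2 → r--
[0,8] -9+19=10 >-2 → r--
[0,7] -9+16=7 >-2 → r--
[0,6] -9+14=5 >-2 → r--
[0,5] -9+9=0 >-2 → r--
[0,4] -9+7=-2 → found

(-9, 7)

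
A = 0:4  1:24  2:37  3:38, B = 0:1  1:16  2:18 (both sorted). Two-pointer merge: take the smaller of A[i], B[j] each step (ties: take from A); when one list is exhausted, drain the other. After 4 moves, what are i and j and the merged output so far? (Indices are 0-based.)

i=1, j=3, merged so far=[1, 4, 16, 18]

i=0 j=0: A[i]=4>B[j]=1 take 1, j++
i=0 j=1: A[i]=4<=B[j]=16 take 4, i++
i=1 j=1: A[i]=24>B[j]=16 take 16, j++
i=1 j=2: A[i]=24>B[j]=18 take 18, j++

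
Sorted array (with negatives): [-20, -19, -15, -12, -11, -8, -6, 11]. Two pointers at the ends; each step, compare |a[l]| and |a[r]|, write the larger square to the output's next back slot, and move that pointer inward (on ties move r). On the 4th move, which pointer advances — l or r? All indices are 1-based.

l=1 r=8: |-20|>|11| out[8]=400, l++
l=2 r=8: |-19|>|11| out[7]=361, l++
l=3 r=8: |-15|>|11| out[6]=225, l++
l=4 r=8: |-12|>|11| out[5]=144, l++

l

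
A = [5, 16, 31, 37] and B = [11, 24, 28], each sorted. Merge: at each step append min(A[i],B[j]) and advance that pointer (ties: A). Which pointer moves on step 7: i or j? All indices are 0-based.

[i=0,j=0] A[i]=5<=B[j]=11 take 5 → i++
[i=1,j=0] A[i]=16>B[j]=11 take 11 → j++
[i=1,j=1] A[i]=16<=B[j]=24 take 16 → i++
[i=2,j=1] A[i]=31>B[j]=24 take 24 → j++
[i=2,j=2] A[i]=31>B[j]=28 take 28 → j++
[i=2,j=3] B done, take A[i]=31 → i++
[i=3,j=3] B done, take A[i]=37 → i++

i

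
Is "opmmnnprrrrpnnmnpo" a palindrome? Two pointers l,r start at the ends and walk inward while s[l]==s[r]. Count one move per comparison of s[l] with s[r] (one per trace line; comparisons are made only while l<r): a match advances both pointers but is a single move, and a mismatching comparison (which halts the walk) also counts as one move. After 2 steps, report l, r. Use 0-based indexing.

l=2, r=15

l=0 r=17: 'o'=='o', l++,r--
l=1 r=16: 'p'=='p', l++,r--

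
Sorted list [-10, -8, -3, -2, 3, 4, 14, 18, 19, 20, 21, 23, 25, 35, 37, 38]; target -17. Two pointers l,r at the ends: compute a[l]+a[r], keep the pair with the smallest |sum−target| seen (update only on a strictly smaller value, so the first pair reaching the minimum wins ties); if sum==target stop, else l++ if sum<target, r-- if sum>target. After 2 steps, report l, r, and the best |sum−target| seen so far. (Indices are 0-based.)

[0,15] -10+38=28 d=45 * → r--
[0,14] -10+37=27 d=44 * → r--

l=0, r=13, best |Δ|=44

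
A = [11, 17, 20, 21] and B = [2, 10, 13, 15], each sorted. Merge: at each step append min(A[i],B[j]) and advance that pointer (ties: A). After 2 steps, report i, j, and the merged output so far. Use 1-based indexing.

[i=1,j=1] A[i]=11>B[j]=2 take 2 → j++
[i=1,j=2] A[i]=11>B[j]=10 take 10 → j++

i=1, j=3, merged so far=[2, 10]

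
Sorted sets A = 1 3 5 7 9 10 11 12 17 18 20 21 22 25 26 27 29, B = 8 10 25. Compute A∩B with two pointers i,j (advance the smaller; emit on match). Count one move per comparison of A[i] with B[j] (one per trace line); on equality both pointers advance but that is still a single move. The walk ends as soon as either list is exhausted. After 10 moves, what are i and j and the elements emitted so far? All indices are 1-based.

i=10, j=3, emitted=[10]

[i=1,j=1] 1<8 → i++
[i=2,j=1] 3<8 → i++
[i=3,j=1] 5<8 → i++
[i=4,j=1] 7<8 → i++
[i=5,j=1] 9>8 → j++
[i=5,j=2] 9<10 → i++
[i=6,j=2] 10==10 emit → i++,j++
[i=7,j=3] 11<25 → i++
[i=8,j=3] 12<25 → i++
[i=9,j=3] 17<25 → i++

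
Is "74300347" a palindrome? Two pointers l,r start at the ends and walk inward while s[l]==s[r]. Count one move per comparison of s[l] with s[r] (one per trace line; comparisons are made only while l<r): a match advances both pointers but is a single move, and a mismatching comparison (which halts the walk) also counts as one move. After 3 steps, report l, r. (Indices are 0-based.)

l=3, r=4

[0,7] '7'=='7' → l++,r--
[1,6] '4'=='4' → l++,r--
[2,5] '3'=='3' → l++,r--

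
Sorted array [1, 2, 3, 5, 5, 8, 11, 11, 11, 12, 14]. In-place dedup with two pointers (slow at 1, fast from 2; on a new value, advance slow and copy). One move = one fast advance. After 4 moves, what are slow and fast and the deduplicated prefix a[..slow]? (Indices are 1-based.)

(s=1,f=2) a[fast]=2≠a[slow]=1 write a[2]=2 → slow++,fast++
(s=2,f=3) a[fast]=3≠a[slow]=2 write a[3]=3 → slow++,fast++
(s=3,f=4) a[fast]=5≠a[slow]=3 write a[4]=5 → slow++,fast++
(s=4,f=5) a[fast]=5=a[slow] dup → fast++

slow=4, fast=6, prefix=[1, 2, 3, 5]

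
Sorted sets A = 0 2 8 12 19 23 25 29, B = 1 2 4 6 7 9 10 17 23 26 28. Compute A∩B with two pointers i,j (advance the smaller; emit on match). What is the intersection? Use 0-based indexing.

intersection = [2, 23]

[i=0,j=0] 0<1 → i++
[i=1,j=0] 2>1 → j++
[i=1,j=1] 2==2 emit → i++,j++
[i=2,j=2] 8>4 → j++
[i=2,j=3] 8>6 → j++
[i=2,j=4] 8>7 → j++
[i=2,j=5] 8<9 → i++
[i=3,j=5] 12>9 → j++
[i=3,j=6] 12>10 → j++
[i=3,j=7] 12<17 → i++
[i=4,j=7] 19>17 → j++
[i=4,j=8] 19<23 → i++
[i=5,j=8] 23==23 emit → i++,j++
[i=6,j=9] 25<26 → i++
[i=7,j=9] 29>26 → j++
[i=7,j=10] 29>28 → j++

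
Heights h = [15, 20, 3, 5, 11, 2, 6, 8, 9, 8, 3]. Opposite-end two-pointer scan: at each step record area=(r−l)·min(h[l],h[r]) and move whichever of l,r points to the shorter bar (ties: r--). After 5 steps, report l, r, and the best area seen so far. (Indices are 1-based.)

l=1 r=11: min(15,3)*10=30 best=30 *, r--
l=1 r=10: min(15,8)*9=72 best=72 *, r--
l=1 r=9: min(15,9)*8=72 best=72, r--
l=1 r=8: min(15,8)*7=56 best=72, r--
l=1 r=7: min(15,6)*6=36 best=72, r--

l=1, r=6, best area=72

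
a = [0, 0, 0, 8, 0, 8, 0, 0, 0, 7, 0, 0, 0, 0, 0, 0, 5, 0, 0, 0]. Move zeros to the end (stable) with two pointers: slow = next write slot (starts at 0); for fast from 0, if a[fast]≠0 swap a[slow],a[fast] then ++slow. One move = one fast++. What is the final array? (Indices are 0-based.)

slow=0 fast=0: a[fast]=0, fast++
slow=0 fast=1: a[fast]=0, fast++
slow=0 fast=2: a[fast]=0, fast++
slow=0 fast=3: a[fast]=8≠0 swap→a[0]=8, slow++,fast++
slow=1 fast=4: a[fast]=0, fast++
slow=1 fast=5: a[fast]=8≠0 swap→a[1]=8, slow++,fast++
slow=2 fast=6: a[fast]=0, fast++
slow=2 fast=7: a[fast]=0, fast++
slow=2 fast=8: a[fast]=0, fast++
slow=2 fast=9: a[fast]=7≠0 swap→a[2]=7, slow++,fast++
slow=3 fast=10: a[fast]=0, fast++
slow=3 fast=11: a[fast]=0, fast++
slow=3 fast=12: a[fast]=0, fast++
slow=3 fast=13: a[fast]=0, fast++
slow=3 fast=14: a[fast]=0, fast++
slow=3 fast=15: a[fast]=0, fast++
slow=3 fast=16: a[fast]=5≠0 swap→a[3]=5, slow++,fast++
slow=4 fast=17: a[fast]=0, fast++
slow=4 fast=18: a[fast]=0, fast++
slow=4 fast=19: a[fast]=0, fast++

[8, 8, 7, 5, 0, 0, 0, 0, 0, 0, 0, 0, 0, 0, 0, 0, 0, 0, 0, 0]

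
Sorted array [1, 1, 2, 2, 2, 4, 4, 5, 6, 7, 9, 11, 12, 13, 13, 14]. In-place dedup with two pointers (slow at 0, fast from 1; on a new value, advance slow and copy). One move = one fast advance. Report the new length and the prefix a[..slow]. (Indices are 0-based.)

length 11; prefix = [1, 2, 4, 5, 6, 7, 9, 11, 12, 13, 14]

(s=0,f=1) a[fast]=1=a[slow] dup → fast++
(s=0,f=2) a[fast]=2≠a[slow]=1 write a[1]=2 → slow++,fast++
(s=1,f=3) a[fast]=2=a[slow] dup → fast++
(s=1,f=4) a[fast]=2=a[slow] dup → fast++
(s=1,f=5) a[fast]=4≠a[slow]=2 write a[2]=4 → slow++,fast++
(s=2,f=6) a[fast]=4=a[slow] dup → fast++
(s=2,f=7) a[fast]=5≠a[slow]=4 write a[3]=5 → slow++,fast++
(s=3,f=8) a[fast]=6≠a[slow]=5 write a[4]=6 → slow++,fast++
(s=4,f=9) a[fast]=7≠a[slow]=6 write a[5]=7 → slow++,fast++
(s=5,f=10) a[fast]=9≠a[slow]=7 write a[6]=9 → slow++,fast++
(s=6,f=11) a[fast]=11≠a[slow]=9 write a[7]=11 → slow++,fast++
(s=7,f=12) a[fast]=12≠a[slow]=11 write a[8]=12 → slow++,fast++
(s=8,f=13) a[fast]=13≠a[slow]=12 write a[9]=13 → slow++,fast++
(s=9,f=14) a[fast]=13=a[slow] dup → fast++
(s=9,f=15) a[fast]=14≠a[slow]=13 write a[10]=14 → slow++,fast++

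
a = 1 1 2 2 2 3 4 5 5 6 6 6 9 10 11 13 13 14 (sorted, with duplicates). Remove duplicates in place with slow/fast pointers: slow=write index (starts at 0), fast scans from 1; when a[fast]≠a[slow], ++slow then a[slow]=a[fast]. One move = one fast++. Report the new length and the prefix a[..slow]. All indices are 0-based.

length 11; prefix = [1, 2, 3, 4, 5, 6, 9, 10, 11, 13, 14]

slow=0 fast=1: a[fast]=1=a[slow] dup, fast++
slow=0 fast=2: a[fast]=2≠a[slow]=1 write a[1]=2, slow++,fast++
slow=1 fast=3: a[fast]=2=a[slow] dup, fast++
slow=1 fast=4: a[fast]=2=a[slow] dup, fast++
slow=1 fast=5: a[fast]=3≠a[slow]=2 write a[2]=3, slow++,fast++
slow=2 fast=6: a[fast]=4≠a[slow]=3 write a[3]=4, slow++,fast++
slow=3 fast=7: a[fast]=5≠a[slow]=4 write a[4]=5, slow++,fast++
slow=4 fast=8: a[fast]=5=a[slow] dup, fast++
slow=4 fast=9: a[fast]=6≠a[slow]=5 write a[5]=6, slow++,fast++
slow=5 fast=10: a[fast]=6=a[slow] dup, fast++
slow=5 fast=11: a[fast]=6=a[slow] dup, fast++
slow=5 fast=12: a[fast]=9≠a[slow]=6 write a[6]=9, slow++,fast++
slow=6 fast=13: a[fast]=10≠a[slow]=9 write a[7]=10, slow++,fast++
slow=7 fast=14: a[fast]=11≠a[slow]=10 write a[8]=11, slow++,fast++
slow=8 fast=15: a[fast]=13≠a[slow]=11 write a[9]=13, slow++,fast++
slow=9 fast=16: a[fast]=13=a[slow] dup, fast++
slow=9 fast=17: a[fast]=14≠a[slow]=13 write a[10]=14, slow++,fast++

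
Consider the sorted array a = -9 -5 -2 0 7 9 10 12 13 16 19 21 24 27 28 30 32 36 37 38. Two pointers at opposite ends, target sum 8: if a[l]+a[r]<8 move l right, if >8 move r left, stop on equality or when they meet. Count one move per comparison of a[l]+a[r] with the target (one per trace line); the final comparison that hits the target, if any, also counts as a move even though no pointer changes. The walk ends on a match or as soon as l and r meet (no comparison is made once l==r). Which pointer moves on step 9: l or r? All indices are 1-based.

l=1 r=20: -9+38=29 >8, r--
l=1 r=19: -9+37=28 >8, r--
l=1 r=18: -9+36=27 >8, r--
l=1 r=17: -9+32=23 >8, r--
l=1 r=16: -9+30=21 >8, r--
l=1 r=15: -9+28=19 >8, r--
l=1 r=14: -9+27=18 >8, r--
l=1 r=13: -9+24=15 >8, r--
l=1 r=12: -9+21=12 >8, r--

r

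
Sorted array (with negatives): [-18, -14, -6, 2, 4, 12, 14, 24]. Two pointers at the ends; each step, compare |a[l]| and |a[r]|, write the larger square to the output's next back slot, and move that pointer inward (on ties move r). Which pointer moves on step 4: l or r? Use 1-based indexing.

l=1 r=8: |-18|<=|24| out[8]=576, r--
l=1 r=7: |-18|>|14| out[7]=324, l++
l=2 r=7: |-14|<=|14| out[6]=196, r--
l=2 r=6: |-14|>|12| out[5]=196, l++

l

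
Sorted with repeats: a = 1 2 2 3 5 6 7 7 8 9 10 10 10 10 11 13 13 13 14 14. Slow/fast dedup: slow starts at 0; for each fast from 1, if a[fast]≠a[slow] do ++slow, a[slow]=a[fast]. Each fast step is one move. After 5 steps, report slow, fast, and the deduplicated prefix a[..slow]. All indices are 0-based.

slow=0 fast=1: a[fast]=2≠a[slow]=1 write a[1]=2, slow++,fast++
slow=1 fast=2: a[fast]=2=a[slow] dup, fast++
slow=1 fast=3: a[fast]=3≠a[slow]=2 write a[2]=3, slow++,fast++
slow=2 fast=4: a[fast]=5≠a[slow]=3 write a[3]=5, slow++,fast++
slow=3 fast=5: a[fast]=6≠a[slow]=5 write a[4]=6, slow++,fast++

slow=4, fast=6, prefix=[1, 2, 3, 5, 6]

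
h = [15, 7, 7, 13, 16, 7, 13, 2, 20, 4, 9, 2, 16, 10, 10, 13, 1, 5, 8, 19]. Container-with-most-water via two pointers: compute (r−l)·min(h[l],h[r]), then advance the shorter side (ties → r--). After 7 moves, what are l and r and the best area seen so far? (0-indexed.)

[0,19] min(15,19)*19=285 best=285 * → l++
[1,19] min(7,19)*18=126 best=285 → l++
[2,19] min(7,19)*17=119 best=285 → l++
[3,19] min(13,19)*16=208 best=285 → l++
[4,19] min(16,19)*15=240 best=285 → l++
[5,19] min(7,19)*14=98 best=285 → l++
[6,19] min(13,19)*13=169 best=285 → l++

l=7, r=19, best area=285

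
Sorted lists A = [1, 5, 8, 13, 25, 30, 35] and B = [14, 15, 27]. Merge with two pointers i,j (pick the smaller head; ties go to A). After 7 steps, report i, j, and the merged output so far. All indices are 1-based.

i=6, j=3, merged so far=[1, 5, 8, 13, 14, 15, 25]

i=1 j=1: A[i]=1<=B[j]=14 take 1, i++
i=2 j=1: A[i]=5<=B[j]=14 take 5, i++
i=3 j=1: A[i]=8<=B[j]=14 take 8, i++
i=4 j=1: A[i]=13<=B[j]=14 take 13, i++
i=5 j=1: A[i]=25>B[j]=14 take 14, j++
i=5 j=2: A[i]=25>B[j]=15 take 15, j++
i=5 j=3: A[i]=25<=B[j]=27 take 25, i++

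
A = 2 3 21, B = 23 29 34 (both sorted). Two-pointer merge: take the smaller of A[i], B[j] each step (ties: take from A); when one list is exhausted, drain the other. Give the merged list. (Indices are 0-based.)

[2, 3, 21, 23, 29, 34]

[i=0,j=0] A[i]=2<=B[j]=23 take 2 → i++
[i=1,j=0] A[i]=3<=B[j]=23 take 3 → i++
[i=2,j=0] A[i]=21<=B[j]=23 take 21 → i++
[i=3,j=0] A done, take B[j]=23 → j++
[i=3,j=1] A done, take B[j]=29 → j++
[i=3,j=2] A done, take B[j]=34 → j++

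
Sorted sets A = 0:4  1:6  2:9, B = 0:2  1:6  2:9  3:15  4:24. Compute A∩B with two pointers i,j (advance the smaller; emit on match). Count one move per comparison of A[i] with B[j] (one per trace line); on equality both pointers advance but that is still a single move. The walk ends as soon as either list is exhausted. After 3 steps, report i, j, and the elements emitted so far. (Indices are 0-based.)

i=2, j=2, emitted=[6]

[i=0,j=0] 4>2 → j++
[i=0,j=1] 4<6 → i++
[i=1,j=1] 6==6 emit → i++,j++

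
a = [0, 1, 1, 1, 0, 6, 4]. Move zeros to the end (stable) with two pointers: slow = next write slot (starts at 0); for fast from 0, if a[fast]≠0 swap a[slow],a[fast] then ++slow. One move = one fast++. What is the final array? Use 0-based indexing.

(s=0,f=0) a[fast]=0 → fast++
(s=0,f=1) a[fast]=1≠0 swap→a[0]=1 → slow++,fast++
(s=1,f=2) a[fast]=1≠0 swap→a[1]=1 → slow++,fast++
(s=2,f=3) a[fast]=1≠0 swap→a[2]=1 → slow++,fast++
(s=3,f=4) a[fast]=0 → fast++
(s=3,f=5) a[fast]=6≠0 swap→a[3]=6 → slow++,fast++
(s=4,f=6) a[fast]=4≠0 swap→a[4]=4 → slow++,fast++

[1, 1, 1, 6, 4, 0, 0]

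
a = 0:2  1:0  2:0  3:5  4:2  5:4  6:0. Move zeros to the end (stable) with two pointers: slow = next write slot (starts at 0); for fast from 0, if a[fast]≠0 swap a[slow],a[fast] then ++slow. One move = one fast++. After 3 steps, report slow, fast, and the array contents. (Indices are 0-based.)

slow=0 fast=0: a[fast]=2≠0 swap→a[0]=2, slow++,fast++
slow=1 fast=1: a[fast]=0, fast++
slow=1 fast=2: a[fast]=0, fast++

slow=1, fast=3, a=[2, 0, 0, 5, 2, 4, 0]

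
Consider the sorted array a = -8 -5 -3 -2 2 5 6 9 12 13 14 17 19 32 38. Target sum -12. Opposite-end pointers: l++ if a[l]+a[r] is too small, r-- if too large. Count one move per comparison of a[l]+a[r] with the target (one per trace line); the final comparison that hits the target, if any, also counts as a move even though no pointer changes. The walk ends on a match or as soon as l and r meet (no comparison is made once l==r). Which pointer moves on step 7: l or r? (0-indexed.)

r

[0,14] -8+38=30 >-12 → r--
[0,13] -8+32=24 >-12 → r--
[0,12] -8+19=11 >-12 → r--
[0,11] -8+17=9 >-12 → r--
[0,10] -8+14=6 >-12 → r--
[0,9] -8+13=5 >-12 → r--
[0,8] -8+12=4 >-12 → r--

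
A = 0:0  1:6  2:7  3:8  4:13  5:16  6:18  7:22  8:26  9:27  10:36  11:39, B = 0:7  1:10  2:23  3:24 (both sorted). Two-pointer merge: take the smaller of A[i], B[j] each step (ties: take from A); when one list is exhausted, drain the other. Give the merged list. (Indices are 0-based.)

[0, 6, 7, 7, 8, 10, 13, 16, 18, 22, 23, 24, 26, 27, 36, 39]

i=0 j=0: A[i]=0<=B[j]=7 take 0, i++
i=1 j=0: A[i]=6<=B[j]=7 take 6, i++
i=2 j=0: A[i]=7<=B[j]=7 take 7, i++
i=3 j=0: A[i]=8>B[j]=7 take 7, j++
i=3 j=1: A[i]=8<=B[j]=10 take 8, i++
i=4 j=1: A[i]=13>B[j]=10 take 10, j++
i=4 j=2: A[i]=13<=B[j]=23 take 13, i++
i=5 j=2: A[i]=16<=B[j]=23 take 16, i++
i=6 j=2: A[i]=18<=B[j]=23 take 18, i++
i=7 j=2: A[i]=22<=B[j]=23 take 22, i++
i=8 j=2: A[i]=26>B[j]=23 take 23, j++
i=8 j=3: A[i]=26>B[j]=24 take 24, j++
i=8 j=4: B done, take A[i]=26, i++
i=9 j=4: B done, take A[i]=27, i++
i=10 j=4: B done, take A[i]=36, i++
i=11 j=4: B done, take A[i]=39, i++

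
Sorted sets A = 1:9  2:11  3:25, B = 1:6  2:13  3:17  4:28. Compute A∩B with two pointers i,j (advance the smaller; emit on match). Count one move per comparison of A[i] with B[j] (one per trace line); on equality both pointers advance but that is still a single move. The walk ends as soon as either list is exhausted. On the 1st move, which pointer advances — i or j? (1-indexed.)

j

i=1 j=1: 9>6, j++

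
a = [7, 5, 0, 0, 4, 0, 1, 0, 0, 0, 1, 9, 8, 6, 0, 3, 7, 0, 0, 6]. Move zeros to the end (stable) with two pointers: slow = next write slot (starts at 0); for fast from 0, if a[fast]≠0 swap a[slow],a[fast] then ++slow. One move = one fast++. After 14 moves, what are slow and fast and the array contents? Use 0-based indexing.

slow=8, fast=14, a=[7, 5, 4, 1, 1, 9, 8, 6, 0, 0, 0, 0, 0, 0, 0, 3, 7, 0, 0, 6]

slow=0 fast=0: a[fast]=7≠0 swap→a[0]=7, slow++,fast++
slow=1 fast=1: a[fast]=5≠0 swap→a[1]=5, slow++,fast++
slow=2 fast=2: a[fast]=0, fast++
slow=2 fast=3: a[fast]=0, fast++
slow=2 fast=4: a[fast]=4≠0 swap→a[2]=4, slow++,fast++
slow=3 fast=5: a[fast]=0, fast++
slow=3 fast=6: a[fast]=1≠0 swap→a[3]=1, slow++,fast++
slow=4 fast=7: a[fast]=0, fast++
slow=4 fast=8: a[fast]=0, fast++
slow=4 fast=9: a[fast]=0, fast++
slow=4 fast=10: a[fast]=1≠0 swap→a[4]=1, slow++,fast++
slow=5 fast=11: a[fast]=9≠0 swap→a[5]=9, slow++,fast++
slow=6 fast=12: a[fast]=8≠0 swap→a[6]=8, slow++,fast++
slow=7 fast=13: a[fast]=6≠0 swap→a[7]=6, slow++,fast++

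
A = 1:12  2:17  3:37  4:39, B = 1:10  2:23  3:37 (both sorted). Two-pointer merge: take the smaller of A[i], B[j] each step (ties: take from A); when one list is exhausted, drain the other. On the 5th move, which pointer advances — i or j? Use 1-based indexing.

i

[i=1,j=1] A[i]=12>B[j]=10 take 10 → j++
[i=1,j=2] A[i]=12<=B[j]=23 take 12 → i++
[i=2,j=2] A[i]=17<=B[j]=23 take 17 → i++
[i=3,j=2] A[i]=37>B[j]=23 take 23 → j++
[i=3,j=3] A[i]=37<=B[j]=37 take 37 → i++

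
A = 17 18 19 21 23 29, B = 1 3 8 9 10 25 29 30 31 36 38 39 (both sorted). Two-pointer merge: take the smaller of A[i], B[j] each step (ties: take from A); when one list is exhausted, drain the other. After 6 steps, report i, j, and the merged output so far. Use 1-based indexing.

[i=1,j=1] A[i]=17>B[j]=1 take 1 → j++
[i=1,j=2] A[i]=17>B[j]=3 take 3 → j++
[i=1,j=3] A[i]=17>B[j]=8 take 8 → j++
[i=1,j=4] A[i]=17>B[j]=9 take 9 → j++
[i=1,j=5] A[i]=17>B[j]=10 take 10 → j++
[i=1,j=6] A[i]=17<=B[j]=25 take 17 → i++

i=2, j=6, merged so far=[1, 3, 8, 9, 10, 17]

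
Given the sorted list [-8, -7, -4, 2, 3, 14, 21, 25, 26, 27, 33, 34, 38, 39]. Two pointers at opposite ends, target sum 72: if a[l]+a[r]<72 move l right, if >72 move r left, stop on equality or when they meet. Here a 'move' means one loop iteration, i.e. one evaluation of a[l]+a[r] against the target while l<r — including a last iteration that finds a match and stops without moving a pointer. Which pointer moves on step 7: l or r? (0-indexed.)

l

l=0 r=13: -8+39=31 <72, l++
l=1 r=13: -7+39=32 <72, l++
l=2 r=13: -4+39=35 <72, l++
l=3 r=13: 2+39=41 <72, l++
l=4 r=13: 3+39=42 <72, l++
l=5 r=13: 14+39=53 <72, l++
l=6 r=13: 21+39=60 <72, l++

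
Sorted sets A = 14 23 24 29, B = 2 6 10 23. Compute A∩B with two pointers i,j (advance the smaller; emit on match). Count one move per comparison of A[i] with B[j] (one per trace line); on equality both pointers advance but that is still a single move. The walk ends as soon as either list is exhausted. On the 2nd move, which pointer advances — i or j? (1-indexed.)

j

i=1 j=1: 14>2, j++
i=1 j=2: 14>6, j++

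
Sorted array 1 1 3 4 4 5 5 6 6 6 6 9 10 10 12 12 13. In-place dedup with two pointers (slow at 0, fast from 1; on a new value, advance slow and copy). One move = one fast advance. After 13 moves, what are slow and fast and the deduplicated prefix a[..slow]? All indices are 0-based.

slow=6, fast=14, prefix=[1, 3, 4, 5, 6, 9, 10]

slow=0 fast=1: a[fast]=1=a[slow] dup, fast++
slow=0 fast=2: a[fast]=3≠a[slow]=1 write a[1]=3, slow++,fast++
slow=1 fast=3: a[fast]=4≠a[slow]=3 write a[2]=4, slow++,fast++
slow=2 fast=4: a[fast]=4=a[slow] dup, fast++
slow=2 fast=5: a[fast]=5≠a[slow]=4 write a[3]=5, slow++,fast++
slow=3 fast=6: a[fast]=5=a[slow] dup, fast++
slow=3 fast=7: a[fast]=6≠a[slow]=5 write a[4]=6, slow++,fast++
slow=4 fast=8: a[fast]=6=a[slow] dup, fast++
slow=4 fast=9: a[fast]=6=a[slow] dup, fast++
slow=4 fast=10: a[fast]=6=a[slow] dup, fast++
slow=4 fast=11: a[fast]=9≠a[slow]=6 write a[5]=9, slow++,fast++
slow=5 fast=12: a[fast]=10≠a[slow]=9 write a[6]=10, slow++,fast++
slow=6 fast=13: a[fast]=10=a[slow] dup, fast++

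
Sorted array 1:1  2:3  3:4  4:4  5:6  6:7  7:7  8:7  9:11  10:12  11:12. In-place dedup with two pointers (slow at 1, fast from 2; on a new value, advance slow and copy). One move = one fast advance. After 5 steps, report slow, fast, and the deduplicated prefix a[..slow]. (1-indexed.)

slow=1 fast=2: a[fast]=3≠a[slow]=1 write a[2]=3, slow++,fast++
slow=2 fast=3: a[fast]=4≠a[slow]=3 write a[3]=4, slow++,fast++
slow=3 fast=4: a[fast]=4=a[slow] dup, fast++
slow=3 fast=5: a[fast]=6≠a[slow]=4 write a[4]=6, slow++,fast++
slow=4 fast=6: a[fast]=7≠a[slow]=6 write a[5]=7, slow++,fast++

slow=5, fast=7, prefix=[1, 3, 4, 6, 7]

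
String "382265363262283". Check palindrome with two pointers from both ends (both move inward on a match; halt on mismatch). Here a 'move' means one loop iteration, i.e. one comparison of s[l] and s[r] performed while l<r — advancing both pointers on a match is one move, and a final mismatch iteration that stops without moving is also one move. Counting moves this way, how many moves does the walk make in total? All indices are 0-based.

[0,14] '3'=='3' → l++,r--
[1,13] '8'=='8' → l++,r--
[2,12] '2'=='2' → l++,r--
[3,11] '2'=='2' → l++,r--
[4,10] '6'=='6' → l++,r--
[5,9] '5'!='2' → stop

6 moves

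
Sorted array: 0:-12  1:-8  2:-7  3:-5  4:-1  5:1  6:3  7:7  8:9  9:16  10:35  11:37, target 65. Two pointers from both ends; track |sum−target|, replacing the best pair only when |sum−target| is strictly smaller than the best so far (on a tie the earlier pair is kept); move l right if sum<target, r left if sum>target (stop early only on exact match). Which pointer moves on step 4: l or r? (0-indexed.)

l

[0,11] -12+37=25 d=40 * → l++
[1,11] -8+37=29 d=36 * → l++
[2,11] -7+37=30 d=35 * → l++
[3,11] -5+37=32 d=33 * → l++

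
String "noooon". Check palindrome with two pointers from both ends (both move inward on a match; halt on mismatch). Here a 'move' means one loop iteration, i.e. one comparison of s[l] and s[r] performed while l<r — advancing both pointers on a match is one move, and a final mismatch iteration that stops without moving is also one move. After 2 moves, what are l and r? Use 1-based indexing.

l=1 r=6: 'n'=='n', l++,r--
l=2 r=5: 'o'=='o', l++,r--

l=3, r=4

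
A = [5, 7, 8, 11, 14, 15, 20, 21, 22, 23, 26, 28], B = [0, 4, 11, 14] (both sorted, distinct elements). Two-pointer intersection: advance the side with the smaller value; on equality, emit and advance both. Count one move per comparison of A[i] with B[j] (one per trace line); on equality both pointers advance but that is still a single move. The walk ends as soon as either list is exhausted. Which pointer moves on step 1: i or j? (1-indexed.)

j

[i=1,j=1] 5>0 → j++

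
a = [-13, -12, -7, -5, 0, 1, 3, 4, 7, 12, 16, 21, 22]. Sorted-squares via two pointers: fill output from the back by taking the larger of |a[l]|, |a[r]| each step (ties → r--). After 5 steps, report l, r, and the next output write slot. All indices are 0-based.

[0,12] |-13|<=|22| out[12]=484 → r--
[0,11] |-13|<=|21| out[11]=441 → r--
[0,10] |-13|<=|16| out[10]=256 → r--
[0,9] |-13|>|12| out[9]=169 → l++
[1,9] |-12|<=|12| out[8]=144 → r--

l=1, r=8, next write slot=7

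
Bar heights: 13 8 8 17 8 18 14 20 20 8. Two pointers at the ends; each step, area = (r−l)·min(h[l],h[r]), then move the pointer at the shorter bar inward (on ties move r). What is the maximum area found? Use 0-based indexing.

max area = 104

[0,9] min(13,8)*9=72 best=72 * → r--
[0,8] min(13,20)*8=104 best=104 * → l++
[1,8] min(8,20)*7=56 best=104 → l++
[2,8] min(8,20)*6=48 best=104 → l++
[3,8] min(17,20)*5=85 best=104 → l++
[4,8] min(8,20)*4=32 best=104 → l++
[5,8] min(18,20)*3=54 best=104 → l++
[6,8] min(14,20)*2=28 best=104 → l++
[7,8] min(20,20)*1=20 best=104 → r--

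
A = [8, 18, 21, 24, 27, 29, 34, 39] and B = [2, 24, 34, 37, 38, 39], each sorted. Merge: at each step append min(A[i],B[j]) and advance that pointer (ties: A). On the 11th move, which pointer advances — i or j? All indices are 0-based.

[i=0,j=0] A[i]=8>B[j]=2 take 2 → j++
[i=0,j=1] A[i]=8<=B[j]=24 take 8 → i++
[i=1,j=1] A[i]=18<=B[j]=24 take 18 → i++
[i=2,j=1] A[i]=21<=B[j]=24 take 21 → i++
[i=3,j=1] A[i]=24<=B[j]=24 take 24 → i++
[i=4,j=1] A[i]=27>B[j]=24 take 24 → j++
[i=4,j=2] A[i]=27<=B[j]=34 take 27 → i++
[i=5,j=2] A[i]=29<=B[j]=34 take 29 → i++
[i=6,j=2] A[i]=34<=B[j]=34 take 34 → i++
[i=7,j=2] A[i]=39>B[j]=34 take 34 → j++
[i=7,j=3] A[i]=39>B[j]=37 take 37 → j++

j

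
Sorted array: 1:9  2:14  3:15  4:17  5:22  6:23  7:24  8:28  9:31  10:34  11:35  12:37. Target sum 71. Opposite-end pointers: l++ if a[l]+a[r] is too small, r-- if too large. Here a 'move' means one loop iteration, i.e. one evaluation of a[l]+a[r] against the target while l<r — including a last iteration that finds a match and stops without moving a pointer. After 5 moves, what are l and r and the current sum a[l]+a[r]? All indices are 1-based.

l=6, r=12, sum=60

[1,12] 9+37=46 <71 → l++
[2,12] 14+37=51 <71 → l++
[3,12] 15+37=52 <71 → l++
[4,12] 17+37=54 <71 → l++
[5,12] 22+37=59 <71 → l++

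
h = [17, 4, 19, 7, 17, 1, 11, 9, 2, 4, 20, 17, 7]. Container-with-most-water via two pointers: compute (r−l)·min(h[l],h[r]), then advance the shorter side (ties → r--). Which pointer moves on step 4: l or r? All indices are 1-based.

l=1 r=13: min(17,7)*12=84 best=84 *, r--
l=1 r=12: min(17,17)*11=187 best=187 *, r--
l=1 r=11: min(17,20)*10=170 best=187, l++
l=2 r=11: min(4,20)*9=36 best=187, l++

l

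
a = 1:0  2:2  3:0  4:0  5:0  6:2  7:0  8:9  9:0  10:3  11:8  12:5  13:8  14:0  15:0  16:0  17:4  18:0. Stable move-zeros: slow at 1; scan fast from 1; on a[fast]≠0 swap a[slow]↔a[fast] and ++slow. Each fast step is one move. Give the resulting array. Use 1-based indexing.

[2, 2, 9, 3, 8, 5, 8, 4, 0, 0, 0, 0, 0, 0, 0, 0, 0, 0]

slow=1 fast=1: a[fast]=0, fast++
slow=1 fast=2: a[fast]=2≠0 swap→a[1]=2, slow++,fast++
slow=2 fast=3: a[fast]=0, fast++
slow=2 fast=4: a[fast]=0, fast++
slow=2 fast=5: a[fast]=0, fast++
slow=2 fast=6: a[fast]=2≠0 swap→a[2]=2, slow++,fast++
slow=3 fast=7: a[fast]=0, fast++
slow=3 fast=8: a[fast]=9≠0 swap→a[3]=9, slow++,fast++
slow=4 fast=9: a[fast]=0, fast++
slow=4 fast=10: a[fast]=3≠0 swap→a[4]=3, slow++,fast++
slow=5 fast=11: a[fast]=8≠0 swap→a[5]=8, slow++,fast++
slow=6 fast=12: a[fast]=5≠0 swap→a[6]=5, slow++,fast++
slow=7 fast=13: a[fast]=8≠0 swap→a[7]=8, slow++,fast++
slow=8 fast=14: a[fast]=0, fast++
slow=8 fast=15: a[fast]=0, fast++
slow=8 fast=16: a[fast]=0, fast++
slow=8 fast=17: a[fast]=4≠0 swap→a[8]=4, slow++,fast++
slow=9 fast=18: a[fast]=0, fast++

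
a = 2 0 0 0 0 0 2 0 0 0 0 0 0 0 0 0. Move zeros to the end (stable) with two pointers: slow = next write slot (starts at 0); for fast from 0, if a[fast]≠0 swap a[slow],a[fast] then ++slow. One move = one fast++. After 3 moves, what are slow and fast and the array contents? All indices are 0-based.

slow=1, fast=3, a=[2, 0, 0, 0, 0, 0, 2, 0, 0, 0, 0, 0, 0, 0, 0, 0]

slow=0 fast=0: a[fast]=2≠0 swap→a[0]=2, slow++,fast++
slow=1 fast=1: a[fast]=0, fast++
slow=1 fast=2: a[fast]=0, fast++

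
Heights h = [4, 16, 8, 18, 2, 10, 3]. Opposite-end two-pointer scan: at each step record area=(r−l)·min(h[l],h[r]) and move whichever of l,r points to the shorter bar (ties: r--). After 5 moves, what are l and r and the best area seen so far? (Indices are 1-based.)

l=1 r=7: min(4,3)*6=18 best=18 *, r--
l=1 r=6: min(4,10)*5=20 best=20 *, l++
l=2 r=6: min(16,10)*4=40 best=40 *, r--
l=2 r=5: min(16,2)*3=6 best=40, r--
l=2 r=4: min(16,18)*2=32 best=40, l++

l=3, r=4, best area=40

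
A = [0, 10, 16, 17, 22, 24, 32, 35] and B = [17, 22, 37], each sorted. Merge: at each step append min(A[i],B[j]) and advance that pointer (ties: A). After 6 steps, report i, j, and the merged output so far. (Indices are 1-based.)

i=1 j=1: A[i]=0<=B[j]=17 take 0, i++
i=2 j=1: A[i]=10<=B[j]=17 take 10, i++
i=3 j=1: A[i]=16<=B[j]=17 take 16, i++
i=4 j=1: A[i]=17<=B[j]=17 take 17, i++
i=5 j=1: A[i]=22>B[j]=17 take 17, j++
i=5 j=2: A[i]=22<=B[j]=22 take 22, i++

i=6, j=2, merged so far=[0, 10, 16, 17, 17, 22]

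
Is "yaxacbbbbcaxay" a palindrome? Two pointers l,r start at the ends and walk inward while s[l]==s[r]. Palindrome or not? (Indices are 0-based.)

palindrome

[0,13] 'y'=='y' → l++,r--
[1,12] 'a'=='a' → l++,r--
[2,11] 'x'=='x' → l++,r--
[3,10] 'a'=='a' → l++,r--
[4,9] 'c'=='c' → l++,r--
[5,8] 'b'=='b' → l++,r--
[6,7] 'b'=='b' → l++,r--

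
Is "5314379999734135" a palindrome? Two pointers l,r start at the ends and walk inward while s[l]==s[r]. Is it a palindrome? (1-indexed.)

palindrome

l=1 r=16: '5'=='5', l++,r--
l=2 r=15: '3'=='3', l++,r--
l=3 r=14: '1'=='1', l++,r--
l=4 r=13: '4'=='4', l++,r--
l=5 r=12: '3'=='3', l++,r--
l=6 r=11: '7'=='7', l++,r--
l=7 r=10: '9'=='9', l++,r--
l=8 r=9: '9'=='9', l++,r--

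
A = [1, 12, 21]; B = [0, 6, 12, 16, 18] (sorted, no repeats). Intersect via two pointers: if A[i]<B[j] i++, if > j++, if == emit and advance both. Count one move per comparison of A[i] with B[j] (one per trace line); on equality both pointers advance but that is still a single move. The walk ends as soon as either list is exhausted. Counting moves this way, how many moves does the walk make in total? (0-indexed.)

[i=0,j=0] 1>0 → j++
[i=0,j=1] 1<6 → i++
[i=1,j=1] 12>6 → j++
[i=1,j=2] 12==12 emit → i++,j++
[i=2,j=3] 21>16 → j++
[i=2,j=4] 21>18 → j++

6 moves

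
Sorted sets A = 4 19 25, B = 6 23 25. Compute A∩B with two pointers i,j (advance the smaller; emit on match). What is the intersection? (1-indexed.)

i=1 j=1: 4<6, i++
i=2 j=1: 19>6, j++
i=2 j=2: 19<23, i++
i=3 j=2: 25>23, j++
i=3 j=3: 25==25 emit, i++,j++

intersection = [25]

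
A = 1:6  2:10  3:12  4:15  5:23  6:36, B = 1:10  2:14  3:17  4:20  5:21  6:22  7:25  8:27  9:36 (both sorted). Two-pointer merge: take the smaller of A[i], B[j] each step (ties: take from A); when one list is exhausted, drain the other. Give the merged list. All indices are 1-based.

i=1 j=1: A[i]=6<=B[j]=10 take 6, i++
i=2 j=1: A[i]=10<=B[j]=10 take 10, i++
i=3 j=1: A[i]=12>B[j]=10 take 10, j++
i=3 j=2: A[i]=12<=B[j]=14 take 12, i++
i=4 j=2: A[i]=15>B[j]=14 take 14, j++
i=4 j=3: A[i]=15<=B[j]=17 take 15, i++
i=5 j=3: A[i]=23>B[j]=17 take 17, j++
i=5 j=4: A[i]=23>B[j]=20 take 20, j++
i=5 j=5: A[i]=23>B[j]=21 take 21, j++
i=5 j=6: A[i]=23>B[j]=22 take 22, j++
i=5 j=7: A[i]=23<=B[j]=25 take 23, i++
i=6 j=7: A[i]=36>B[j]=25 take 25, j++
i=6 j=8: A[i]=36>B[j]=27 take 27, j++
i=6 j=9: A[i]=36<=B[j]=36 take 36, i++
i=7 j=9: A done, take B[j]=36, j++

[6, 10, 10, 12, 14, 15, 17, 20, 21, 22, 23, 25, 27, 36, 36]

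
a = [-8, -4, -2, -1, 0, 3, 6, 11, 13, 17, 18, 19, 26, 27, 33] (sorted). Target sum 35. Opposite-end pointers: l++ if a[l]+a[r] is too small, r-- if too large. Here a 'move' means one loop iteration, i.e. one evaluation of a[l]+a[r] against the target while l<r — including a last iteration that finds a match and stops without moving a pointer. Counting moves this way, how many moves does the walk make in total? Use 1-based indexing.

14 moves

[1,15] -8+33=25 <35 → l++
[2,15] -4+33=29 <35 → l++
[3,15] -2+33=31 <35 → l++
[4,15] -1+33=32 <35 → l++
[5,15] 0+33=33 <35 → l++
[6,15] 3+33=36 >35 → r--
[6,14] 3+27=30 <35 → l++
[7,14] 6+27=33 <35 → l++
[8,14] 11+27=38 >35 → r--
[8,13] 11+26=37 >35 → r--
[8,12] 11+19=30 <35 → l++
[9,12] 13+19=32 <35 → l++
[10,12] 17+19=36 >35 → r--
[10,11] 17+18=35 → found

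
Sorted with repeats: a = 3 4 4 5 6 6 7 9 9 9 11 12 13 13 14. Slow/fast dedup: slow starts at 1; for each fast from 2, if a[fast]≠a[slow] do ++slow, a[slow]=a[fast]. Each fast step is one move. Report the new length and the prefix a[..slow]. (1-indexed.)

length 10; prefix = [3, 4, 5, 6, 7, 9, 11, 12, 13, 14]

(s=1,f=2) a[fast]=4≠a[slow]=3 write a[2]=4 → slow++,fast++
(s=2,f=3) a[fast]=4=a[slow] dup → fast++
(s=2,f=4) a[fast]=5≠a[slow]=4 write a[3]=5 → slow++,fast++
(s=3,f=5) a[fast]=6≠a[slow]=5 write a[4]=6 → slow++,fast++
(s=4,f=6) a[fast]=6=a[slow] dup → fast++
(s=4,f=7) a[fast]=7≠a[slow]=6 write a[5]=7 → slow++,fast++
(s=5,f=8) a[fast]=9≠a[slow]=7 write a[6]=9 → slow++,fast++
(s=6,f=9) a[fast]=9=a[slow] dup → fast++
(s=6,f=10) a[fast]=9=a[slow] dup → fast++
(s=6,f=11) a[fast]=11≠a[slow]=9 write a[7]=11 → slow++,fast++
(s=7,f=12) a[fast]=12≠a[slow]=11 write a[8]=12 → slow++,fast++
(s=8,f=13) a[fast]=13≠a[slow]=12 write a[9]=13 → slow++,fast++
(s=9,f=14) a[fast]=13=a[slow] dup → fast++
(s=9,f=15) a[fast]=14≠a[slow]=13 write a[10]=14 → slow++,fast++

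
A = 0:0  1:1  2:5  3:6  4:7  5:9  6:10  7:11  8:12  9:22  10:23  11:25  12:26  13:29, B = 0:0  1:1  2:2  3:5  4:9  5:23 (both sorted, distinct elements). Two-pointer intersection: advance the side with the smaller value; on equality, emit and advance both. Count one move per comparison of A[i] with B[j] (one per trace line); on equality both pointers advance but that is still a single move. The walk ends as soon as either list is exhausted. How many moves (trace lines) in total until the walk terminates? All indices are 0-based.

12 moves

[i=0,j=0] 0==0 emit → i++,j++
[i=1,j=1] 1==1 emit → i++,j++
[i=2,j=2] 5>2 → j++
[i=2,j=3] 5==5 emit → i++,j++
[i=3,j=4] 6<9 → i++
[i=4,j=4] 7<9 → i++
[i=5,j=4] 9==9 emit → i++,j++
[i=6,j=5] 10<23 → i++
[i=7,j=5] 11<23 → i++
[i=8,j=5] 12<23 → i++
[i=9,j=5] 22<23 → i++
[i=10,j=5] 23==23 emit → i++,j++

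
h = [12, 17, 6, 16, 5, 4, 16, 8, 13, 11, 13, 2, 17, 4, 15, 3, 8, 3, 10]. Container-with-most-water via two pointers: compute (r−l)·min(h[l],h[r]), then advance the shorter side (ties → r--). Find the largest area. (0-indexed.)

max area = 195

l=0 r=18: min(12,10)*18=180 best=180 *, r--
l=0 r=17: min(12,3)*17=51 best=180, r--
l=0 r=16: min(12,8)*16=128 best=180, r--
l=0 r=15: min(12,3)*15=45 best=180, r--
l=0 r=14: min(12,15)*14=168 best=180, l++
l=1 r=14: min(17,15)*13=195 best=195 *, r--
l=1 r=13: min(17,4)*12=48 best=195, r--
l=1 r=12: min(17,17)*11=187 best=195, r--
l=1 r=11: min(17,2)*10=20 best=195, r--
l=1 r=10: min(17,13)*9=117 best=195, r--
l=1 r=9: min(17,11)*8=88 best=195, r--
l=1 r=8: min(17,13)*7=91 best=195, r--
l=1 r=7: min(17,8)*6=48 best=195, r--
l=1 r=6: min(17,16)*5=80 best=195, r--
l=1 r=5: min(17,4)*4=16 best=195, r--
l=1 r=4: min(17,5)*3=15 best=195, r--
l=1 r=3: min(17,16)*2=32 best=195, r--
l=1 r=2: min(17,6)*1=6 best=195, r--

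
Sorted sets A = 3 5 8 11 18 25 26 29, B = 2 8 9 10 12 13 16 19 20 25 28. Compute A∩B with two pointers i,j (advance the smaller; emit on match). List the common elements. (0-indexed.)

[i=0,j=0] 3>2 → j++
[i=0,j=1] 3<8 → i++
[i=1,j=1] 5<8 → i++
[i=2,j=1] 8==8 emit → i++,j++
[i=3,j=2] 11>9 → j++
[i=3,j=3] 11>10 → j++
[i=3,j=4] 11<12 → i++
[i=4,j=4] 18>12 → j++
[i=4,j=5] 18>13 → j++
[i=4,j=6] 18>16 → j++
[i=4,j=7] 18<19 → i++
[i=5,j=7] 25>19 → j++
[i=5,j=8] 25>20 → j++
[i=5,j=9] 25==25 emit → i++,j++
[i=6,j=10] 26<28 → i++
[i=7,j=10] 29>28 → j++

intersection = [8, 25]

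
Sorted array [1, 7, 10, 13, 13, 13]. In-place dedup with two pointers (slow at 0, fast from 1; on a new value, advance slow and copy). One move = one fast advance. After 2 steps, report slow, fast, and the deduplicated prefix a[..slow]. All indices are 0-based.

slow=0 fast=1: a[fast]=7≠a[slow]=1 write a[1]=7, slow++,fast++
slow=1 fast=2: a[fast]=10≠a[slow]=7 write a[2]=10, slow++,fast++

slow=2, fast=3, prefix=[1, 7, 10]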